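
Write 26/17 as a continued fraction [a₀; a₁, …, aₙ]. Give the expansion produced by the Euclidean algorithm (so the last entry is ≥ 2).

26 = 1*17 + 9
17 = 1*9 + 8
9 = 1*8 + 1
8 = 8*1 + 0  (stop)
So 26/17 = [1; 1, 1, 8].

[1; 1, 1, 8]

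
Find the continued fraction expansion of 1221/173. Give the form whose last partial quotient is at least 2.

[7; 17, 3, 3]

1221 = 7×173 + 10
173 = 17×10 + 3
10 = 3×3 + 1
3 = 3×1 + 0  (stop)
So 1221/173 = [7; 17, 3, 3].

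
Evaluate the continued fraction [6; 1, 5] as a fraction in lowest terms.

41/6

Using pₖ = aₖpₖ₋₁ + pₖ₋₂ and qₖ = aₖqₖ₋₁ + qₖ₋₂:
  k=0: a=6, p=6, q=1
  k=1: a=1, p=7, q=1
  k=2: a=5, p=41, q=6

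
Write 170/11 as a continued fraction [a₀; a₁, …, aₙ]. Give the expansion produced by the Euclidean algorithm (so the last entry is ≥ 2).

[15; 2, 5]

170 = 15*11 + 5
11 = 2*5 + 1
5 = 5*1 + 0  (stop)
So 170/11 = [15; 2, 5].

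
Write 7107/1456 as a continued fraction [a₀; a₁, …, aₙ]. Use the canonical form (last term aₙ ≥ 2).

[4; 1, 7, 2, 2, 2, 14]

7107 = 4×1456 + 1283
1456 = 1×1283 + 173
1283 = 7×173 + 72
173 = 2×72 + 29
72 = 2×29 + 14
29 = 2×14 + 1
14 = 14×1 + 0  (stop)
So 7107/1456 = [4; 1, 7, 2, 2, 2, 14].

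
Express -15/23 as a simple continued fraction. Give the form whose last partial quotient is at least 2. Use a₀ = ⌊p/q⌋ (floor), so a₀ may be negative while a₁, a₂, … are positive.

[-1; 2, 1, 7]

-15 = -1×23 + 8
23 = 2×8 + 7
8 = 1×7 + 1
7 = 7×1 + 0  (stop)
So -15/23 = [-1; 2, 1, 7].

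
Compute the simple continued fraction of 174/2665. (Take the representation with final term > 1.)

[0; 15, 3, 6, 9]

174 = 0*2665 + 174
2665 = 15*174 + 55
174 = 3*55 + 9
55 = 6*9 + 1
9 = 9*1 + 0  (stop)
So 174/2665 = [0; 15, 3, 6, 9].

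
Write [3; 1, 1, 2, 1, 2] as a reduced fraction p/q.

68/19

Fold from the inside: start with 2/1.
  1 + 1/2 = 3/2
  2 + 2/3 = 8/3
  1 + 3/8 = 11/8
  1 + 8/11 = 19/11
  3 + 11/19 = 68/19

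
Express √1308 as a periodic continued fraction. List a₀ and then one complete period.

[36; 6, 72]

a₀ = ⌊√1308⌋ = 36.
With m₀=0, d₀=1 and mₖ₊₁ = dₖaₖ − mₖ, dₖ₊₁ = (n − mₖ₊₁²)/dₖ, aₖ₊₁ = ⌊(a₀+mₖ₊₁)/dₖ₊₁⌋:
  k=1: m=36, d=12, a=6
  k=2: m=36, d=1, a=72
d=1 and a=2a₀=72 at k=2, so the next step gives (m, d) = (36, 12) again — its k=1 value — and the period has length 2.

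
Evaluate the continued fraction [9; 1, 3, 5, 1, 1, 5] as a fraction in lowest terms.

2489/255

Fold from the inside: start with 5/1.
  1 + 1/5 = 6/5
  1 + 5/6 = 11/6
  5 + 6/11 = 61/11
  3 + 11/61 = 194/61
  1 + 61/194 = 255/194
  9 + 194/255 = 2489/255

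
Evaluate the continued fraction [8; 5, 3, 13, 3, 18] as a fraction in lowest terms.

Using pₖ = aₖpₖ₋₁ + pₖ₋₂ and qₖ = aₖqₖ₋₁ + qₖ₋₂:
  k=0: a=8, p=8, q=1
  k=1: a=5, p=41, q=5
  k=2: a=3, p=131, q=16
  k=3: a=13, p=1744, q=213
  k=4: a=3, p=5363, q=655
  k=5: a=18, p=98278, q=12003

98278/12003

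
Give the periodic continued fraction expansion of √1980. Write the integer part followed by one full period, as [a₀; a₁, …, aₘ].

[44; 2, 88]

a₀ = ⌊√1980⌋ = 44.
With m₀=0, d₀=1 and mₖ₊₁ = dₖaₖ − mₖ, dₖ₊₁ = (n − mₖ₊₁²)/dₖ, aₖ₊₁ = ⌊(a₀+mₖ₊₁)/dₖ₊₁⌋:
  k=1: m=44, d=44, a=2
  k=2: m=44, d=1, a=88
d=1 and a=2a₀=88 at k=2, so the next step gives (m, d) = (44, 44) again — its k=1 value — and the period has length 2.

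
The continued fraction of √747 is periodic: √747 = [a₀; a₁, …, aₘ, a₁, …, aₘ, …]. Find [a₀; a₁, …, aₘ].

[27; 3, 54]

a₀ = ⌊√747⌋ = 27.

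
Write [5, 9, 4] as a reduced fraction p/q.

Fold from the inside: start with 4/1.
  9 + 1/4 = 37/4
  5 + 4/37 = 189/37

189/37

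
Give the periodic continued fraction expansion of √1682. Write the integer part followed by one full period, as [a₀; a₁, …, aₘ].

a₀ = ⌊√1682⌋ = 41.

[41; 82]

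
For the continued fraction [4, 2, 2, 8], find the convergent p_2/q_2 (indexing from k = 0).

22/5

Using pₖ = aₖpₖ₋₁ + pₖ₋₂, qₖ = aₖqₖ₋₁ + qₖ₋₂ (with p₋₁=1, p₋₂=0, q₋₁=0, q₋₂=1):
  k=0: a=4, p=4, q=1
  k=1: a=2, p=9, q=2
  k=2: a=2, p=22, q=5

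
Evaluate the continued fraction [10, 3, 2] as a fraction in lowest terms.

72/7

Fold from the inside: start with 2/1.
  3 + 1/2 = 7/2
  10 + 2/7 = 72/7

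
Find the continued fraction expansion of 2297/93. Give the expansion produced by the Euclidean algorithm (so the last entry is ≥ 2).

[24; 1, 2, 3, 9]

2297 = 24×93 + 65
93 = 1×65 + 28
65 = 2×28 + 9
28 = 3×9 + 1
9 = 9×1 + 0  (stop)
So 2297/93 = [24; 1, 2, 3, 9].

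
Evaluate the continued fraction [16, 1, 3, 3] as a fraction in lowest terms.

Fold from the inside: start with 3/1.
  3 + 1/3 = 10/3
  1 + 3/10 = 13/10
  16 + 10/13 = 218/13

218/13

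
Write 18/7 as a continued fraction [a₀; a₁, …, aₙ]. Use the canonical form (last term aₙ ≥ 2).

[2; 1, 1, 3]

18 = 2×7 + 4
7 = 1×4 + 3
4 = 1×3 + 1
3 = 3×1 + 0  (stop)
So 18/7 = [2; 1, 1, 3].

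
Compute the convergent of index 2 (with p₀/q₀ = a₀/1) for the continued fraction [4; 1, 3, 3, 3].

Using pₖ = aₖpₖ₋₁ + pₖ₋₂, qₖ = aₖqₖ₋₁ + qₖ₋₂ (with p₋₁=1, p₋₂=0, q₋₁=0, q₋₂=1):
  k=0: a=4, p=4, q=1
  k=1: a=1, p=5, q=1
  k=2: a=3, p=19, q=4

19/4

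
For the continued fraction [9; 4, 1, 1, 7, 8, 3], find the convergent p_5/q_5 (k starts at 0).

5099/553

Using pₖ = aₖpₖ₋₁ + pₖ₋₂, qₖ = aₖqₖ₋₁ + qₖ₋₂ (with p₋₁=1, p₋₂=0, q₋₁=0, q₋₂=1):
  k=0: a=9, p=9, q=1
  k=1: a=4, p=37, q=4
  k=2: a=1, p=46, q=5
  k=3: a=1, p=83, q=9
  k=4: a=7, p=627, q=68
  k=5: a=8, p=5099, q=553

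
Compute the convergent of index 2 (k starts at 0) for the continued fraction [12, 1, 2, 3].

Using pₖ = aₖpₖ₋₁ + pₖ₋₂, qₖ = aₖqₖ₋₁ + qₖ₋₂ (with p₋₁=1, p₋₂=0, q₋₁=0, q₋₂=1):
  k=0: a=12, p=12, q=1
  k=1: a=1, p=13, q=1
  k=2: a=2, p=38, q=3

38/3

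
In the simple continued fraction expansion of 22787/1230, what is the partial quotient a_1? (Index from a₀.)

22787 = 18·1230 + 647   →  a_0 = 18
1230 = 1·647 + 583   →  a_1 = 1

1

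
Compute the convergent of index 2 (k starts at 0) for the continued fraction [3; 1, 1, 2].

Using pₖ = aₖpₖ₋₁ + pₖ₋₂, qₖ = aₖqₖ₋₁ + qₖ₋₂ (with p₋₁=1, p₋₂=0, q₋₁=0, q₋₂=1):
  k=0: a=3, p=3, q=1
  k=1: a=1, p=4, q=1
  k=2: a=1, p=7, q=2

7/2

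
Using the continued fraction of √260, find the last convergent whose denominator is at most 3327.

33281/2064

√260 = [16; 8, 32, …] (period length 2).
Convergents:
  p_0/q_0 = 16/1
  p_1/q_1 = 129/8
  p_2/q_2 = 4144/257
  p_3/q_3 = 33281/2064
  p_4/q_4 = 1069136/66305
q_3 = 2064 ≤ 3327 < 66305 = q_4, so the answer is 33281/2064.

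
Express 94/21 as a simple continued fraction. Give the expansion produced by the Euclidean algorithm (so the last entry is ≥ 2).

94 = 4*21 + 10
21 = 2*10 + 1
10 = 10*1 + 0  (stop)
So 94/21 = [4; 2, 10].

[4; 2, 10]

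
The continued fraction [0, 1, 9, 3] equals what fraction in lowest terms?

28/31

Fold from the inside: start with 3/1.
  9 + 1/3 = 28/3
  1 + 3/28 = 31/28
  0 + 28/31 = 28/31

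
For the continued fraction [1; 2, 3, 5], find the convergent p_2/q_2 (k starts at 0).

Using pₖ = aₖpₖ₋₁ + pₖ₋₂, qₖ = aₖqₖ₋₁ + qₖ₋₂ (with p₋₁=1, p₋₂=0, q₋₁=0, q₋₂=1):
  k=0: a=1, p=1, q=1
  k=1: a=2, p=3, q=2
  k=2: a=3, p=10, q=7

10/7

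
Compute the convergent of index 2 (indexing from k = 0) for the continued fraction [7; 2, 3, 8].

52/7

Using pₖ = aₖpₖ₋₁ + pₖ₋₂, qₖ = aₖqₖ₋₁ + qₖ₋₂ (with p₋₁=1, p₋₂=0, q₋₁=0, q₋₂=1):
  k=0: a=7, p=7, q=1
  k=1: a=2, p=15, q=2
  k=2: a=3, p=52, q=7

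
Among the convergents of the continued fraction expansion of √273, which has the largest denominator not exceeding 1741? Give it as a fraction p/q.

√273 = [16; 1, 1, 10, 1, 1, 32, …] (period length 6).
Convergents:
  p_0/q_0 = 16/1
  p_1/q_1 = 17/1
  p_2/q_2 = 33/2
  p_3/q_3 = 347/21
  p_4/q_4 = 380/23
  p_5/q_5 = 727/44
  p_6/q_6 = 23644/1431
  p_7/q_7 = 24371/1475
  p_8/q_8 = 48015/2906
q_7 = 1475 ≤ 1741 < 2906 = q_8, so the answer is 24371/1475.

24371/1475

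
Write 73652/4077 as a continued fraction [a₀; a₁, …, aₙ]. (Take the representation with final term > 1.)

73652 = 18×4077 + 266
4077 = 15×266 + 87
266 = 3×87 + 5
87 = 17×5 + 2
5 = 2×2 + 1
2 = 2×1 + 0  (stop)
So 73652/4077 = [18; 15, 3, 17, 2, 2].

[18; 15, 3, 17, 2, 2]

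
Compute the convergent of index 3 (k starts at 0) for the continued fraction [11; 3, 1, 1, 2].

Using pₖ = aₖpₖ₋₁ + pₖ₋₂, qₖ = aₖqₖ₋₁ + qₖ₋₂ (with p₋₁=1, p₋₂=0, q₋₁=0, q₋₂=1):
  k=0: a=11, p=11, q=1
  k=1: a=3, p=34, q=3
  k=2: a=1, p=45, q=4
  k=3: a=1, p=79, q=7

79/7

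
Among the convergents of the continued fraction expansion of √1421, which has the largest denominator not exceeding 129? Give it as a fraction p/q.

√1421 = [37; 1, 2, 3, 2, 3, 2, 1, 74, …] (period length 8).
Convergents:
  p_0/q_0 = 37/1
  p_1/q_1 = 38/1
  p_2/q_2 = 113/3
  p_3/q_3 = 377/10
  p_4/q_4 = 867/23
  p_5/q_5 = 2978/79
  p_6/q_6 = 6823/181
q_5 = 79 ≤ 129 < 181 = q_6, so the answer is 2978/79.

2978/79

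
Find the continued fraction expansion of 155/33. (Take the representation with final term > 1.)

[4; 1, 2, 3, 3]

155 = 4*33 + 23
33 = 1*23 + 10
23 = 2*10 + 3
10 = 3*3 + 1
3 = 3*1 + 0  (stop)
So 155/33 = [4; 1, 2, 3, 3].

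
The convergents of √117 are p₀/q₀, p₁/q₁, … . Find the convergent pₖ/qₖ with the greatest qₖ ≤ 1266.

√117 = [10; 1, 4, 2, 4, 1, 20, …] (period length 6).
Convergents:
  p_0/q_0 = 10/1
  p_1/q_1 = 11/1
  p_2/q_2 = 54/5
  p_3/q_3 = 119/11
  p_4/q_4 = 530/49
  p_5/q_5 = 649/60
  p_6/q_6 = 13510/1249
  p_7/q_7 = 14159/1309
q_6 = 1249 ≤ 1266 < 1309 = q_7, so the answer is 13510/1249.

13510/1249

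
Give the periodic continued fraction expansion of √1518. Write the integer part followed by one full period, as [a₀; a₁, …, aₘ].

[38; 1, 24, 1, 76]

a₀ = ⌊√1518⌋ = 38.
With m₀=0, d₀=1 and mₖ₊₁ = dₖaₖ − mₖ, dₖ₊₁ = (n − mₖ₊₁²)/dₖ, aₖ₊₁ = ⌊(a₀+mₖ₊₁)/dₖ₊₁⌋:
  k=1: m=38, d=74, a=1
  k=2: m=36, d=3, a=24
  k=3: m=36, d=74, a=1
  k=4: m=38, d=1, a=76
d=1 and a=2a₀=76 at k=4, so the next step gives (m, d) = (38, 74) again — its k=1 value — and the period has length 4.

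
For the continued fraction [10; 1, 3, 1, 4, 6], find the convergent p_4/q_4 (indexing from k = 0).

259/24

Using pₖ = aₖpₖ₋₁ + pₖ₋₂, qₖ = aₖqₖ₋₁ + qₖ₋₂ (with p₋₁=1, p₋₂=0, q₋₁=0, q₋₂=1):
  k=0: a=10, p=10, q=1
  k=1: a=1, p=11, q=1
  k=2: a=3, p=43, q=4
  k=3: a=1, p=54, q=5
  k=4: a=4, p=259, q=24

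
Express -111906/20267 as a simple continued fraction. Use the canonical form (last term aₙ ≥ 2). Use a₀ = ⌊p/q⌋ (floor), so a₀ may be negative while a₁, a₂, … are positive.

-111906 = -6×20267 + 9696
20267 = 2×9696 + 875
9696 = 11×875 + 71
875 = 12×71 + 23
71 = 3×23 + 2
23 = 11×2 + 1
2 = 2×1 + 0  (stop)
So -111906/20267 = [-6; 2, 11, 12, 3, 11, 2].

[-6; 2, 11, 12, 3, 11, 2]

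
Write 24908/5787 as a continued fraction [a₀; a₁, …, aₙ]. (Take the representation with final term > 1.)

[4; 3, 3, 2, 8, 4, 7]

24908 = 4*5787 + 1760
5787 = 3*1760 + 507
1760 = 3*507 + 239
507 = 2*239 + 29
239 = 8*29 + 7
29 = 4*7 + 1
7 = 7*1 + 0  (stop)
So 24908/5787 = [4; 3, 3, 2, 8, 4, 7].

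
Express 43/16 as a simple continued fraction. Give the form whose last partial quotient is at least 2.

43 = 2*16 + 11
16 = 1*11 + 5
11 = 2*5 + 1
5 = 5*1 + 0  (stop)
So 43/16 = [2; 1, 2, 5].

[2; 1, 2, 5]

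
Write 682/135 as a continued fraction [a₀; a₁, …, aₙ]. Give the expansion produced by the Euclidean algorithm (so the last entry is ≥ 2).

682 = 5·135 + 7
135 = 19·7 + 2
7 = 3·2 + 1
2 = 2·1 + 0  (stop)
So 682/135 = [5; 19, 3, 2].

[5; 19, 3, 2]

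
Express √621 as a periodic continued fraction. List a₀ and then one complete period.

[24; 1, 11, 2, 11, 1, 48]

a₀ = ⌊√621⌋ = 24.
With m₀=0, d₀=1 and mₖ₊₁ = dₖaₖ − mₖ, dₖ₊₁ = (n − mₖ₊₁²)/dₖ, aₖ₊₁ = ⌊(a₀+mₖ₊₁)/dₖ₊₁⌋:
  k=1: m=24, d=45, a=1
  k=2: m=21, d=4, a=11
  k=3: m=23, d=23, a=2
  k=4: m=23, d=4, a=11
  k=5: m=21, d=45, a=1
  k=6: m=24, d=1, a=48
d=1 and a=2a₀=48 at k=6, so the next step gives (m, d) = (24, 45) again — its k=1 value — and the period has length 6.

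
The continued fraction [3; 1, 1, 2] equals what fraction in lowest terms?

18/5

Fold from the inside: start with 2/1.
  1 + 1/2 = 3/2
  1 + 2/3 = 5/3
  3 + 3/5 = 18/5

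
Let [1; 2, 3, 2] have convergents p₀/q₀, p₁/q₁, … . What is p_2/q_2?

10/7

Using pₖ = aₖpₖ₋₁ + pₖ₋₂, qₖ = aₖqₖ₋₁ + qₖ₋₂ (with p₋₁=1, p₋₂=0, q₋₁=0, q₋₂=1):
  k=0: a=1, p=1, q=1
  k=1: a=2, p=3, q=2
  k=2: a=3, p=10, q=7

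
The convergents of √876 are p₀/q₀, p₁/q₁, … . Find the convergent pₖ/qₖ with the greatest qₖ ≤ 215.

√876 = [29; 1, 1, 2, 14, 2, 1, 1, 58, …] (period length 8).
Convergents:
  p_0/q_0 = 29/1
  p_1/q_1 = 30/1
  p_2/q_2 = 59/2
  p_3/q_3 = 148/5
  p_4/q_4 = 2131/72
  p_5/q_5 = 4410/149
  p_6/q_6 = 6541/221
q_5 = 149 ≤ 215 < 221 = q_6, so the answer is 4410/149.

4410/149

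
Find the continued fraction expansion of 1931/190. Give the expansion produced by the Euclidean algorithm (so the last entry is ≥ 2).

[10; 6, 7, 1, 3]

1931 = 10×190 + 31
190 = 6×31 + 4
31 = 7×4 + 3
4 = 1×3 + 1
3 = 3×1 + 0  (stop)
So 1931/190 = [10; 6, 7, 1, 3].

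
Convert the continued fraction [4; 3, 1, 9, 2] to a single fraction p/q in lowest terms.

Using pₖ = aₖpₖ₋₁ + pₖ₋₂ and qₖ = aₖqₖ₋₁ + qₖ₋₂:
  k=0: a=4, p=4, q=1
  k=1: a=3, p=13, q=3
  k=2: a=1, p=17, q=4
  k=3: a=9, p=166, q=39
  k=4: a=2, p=349, q=82

349/82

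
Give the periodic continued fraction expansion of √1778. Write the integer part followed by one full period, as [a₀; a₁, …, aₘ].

a₀ = ⌊√1778⌋ = 42.
With m₀=0, d₀=1 and mₖ₊₁ = dₖaₖ − mₖ, dₖ₊₁ = (n − mₖ₊₁²)/dₖ, aₖ₊₁ = ⌊(a₀+mₖ₊₁)/dₖ₊₁⌋:
  k=1: m=42, d=14, a=6
  k=2: m=42, d=1, a=84
d=1 and a=2a₀=84 at k=2, so the next step gives (m, d) = (42, 14) again — its k=1 value — and the period has length 2.

[42; 6, 84]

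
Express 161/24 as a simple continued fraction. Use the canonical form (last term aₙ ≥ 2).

[6; 1, 2, 2, 3]

161 = 6·24 + 17
24 = 1·17 + 7
17 = 2·7 + 3
7 = 2·3 + 1
3 = 3·1 + 0  (stop)
So 161/24 = [6; 1, 2, 2, 3].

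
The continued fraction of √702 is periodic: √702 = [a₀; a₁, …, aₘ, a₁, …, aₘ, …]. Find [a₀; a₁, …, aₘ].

[26; 2, 52]

a₀ = ⌊√702⌋ = 26.
With m₀=0, d₀=1 and mₖ₊₁ = dₖaₖ − mₖ, dₖ₊₁ = (n − mₖ₊₁²)/dₖ, aₖ₊₁ = ⌊(a₀+mₖ₊₁)/dₖ₊₁⌋:
  k=1: m=26, d=26, a=2
  k=2: m=26, d=1, a=52
d=1 and a=2a₀=52 at k=2, so the next step gives (m, d) = (26, 26) again — its k=1 value — and the period has length 2.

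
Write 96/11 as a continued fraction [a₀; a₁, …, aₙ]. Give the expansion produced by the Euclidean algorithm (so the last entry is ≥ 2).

[8; 1, 2, 1, 2]

96 = 8*11 + 8
11 = 1*8 + 3
8 = 2*3 + 2
3 = 1*2 + 1
2 = 2*1 + 0  (stop)
So 96/11 = [8; 1, 2, 1, 2].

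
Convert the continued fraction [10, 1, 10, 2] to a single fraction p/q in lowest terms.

251/23

Using pₖ = aₖpₖ₋₁ + pₖ₋₂ and qₖ = aₖqₖ₋₁ + qₖ₋₂:
  k=0: a=10, p=10, q=1
  k=1: a=1, p=11, q=1
  k=2: a=10, p=120, q=11
  k=3: a=2, p=251, q=23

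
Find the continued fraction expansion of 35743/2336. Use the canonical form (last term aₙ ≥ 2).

35743 = 15·2336 + 703
2336 = 3·703 + 227
703 = 3·227 + 22
227 = 10·22 + 7
22 = 3·7 + 1
7 = 7·1 + 0  (stop)
So 35743/2336 = [15; 3, 3, 10, 3, 7].

[15; 3, 3, 10, 3, 7]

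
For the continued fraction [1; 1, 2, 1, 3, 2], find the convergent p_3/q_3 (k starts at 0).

Using pₖ = aₖpₖ₋₁ + pₖ₋₂, qₖ = aₖqₖ₋₁ + qₖ₋₂ (with p₋₁=1, p₋₂=0, q₋₁=0, q₋₂=1):
  k=0: a=1, p=1, q=1
  k=1: a=1, p=2, q=1
  k=2: a=2, p=5, q=3
  k=3: a=1, p=7, q=4

7/4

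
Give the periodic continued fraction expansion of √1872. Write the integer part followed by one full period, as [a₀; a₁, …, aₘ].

[43; 3, 1, 3, 86]

a₀ = ⌊√1872⌋ = 43.
With m₀=0, d₀=1 and mₖ₊₁ = dₖaₖ − mₖ, dₖ₊₁ = (n − mₖ₊₁²)/dₖ, aₖ₊₁ = ⌊(a₀+mₖ₊₁)/dₖ₊₁⌋:
  k=1: m=43, d=23, a=3
  k=2: m=26, d=52, a=1
  k=3: m=26, d=23, a=3
  k=4: m=43, d=1, a=86
d=1 and a=2a₀=86 at k=4, so the next step gives (m, d) = (43, 23) again — its k=1 value — and the period has length 4.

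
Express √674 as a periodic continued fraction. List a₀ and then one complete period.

[25; 1, 24, 1, 50]

a₀ = ⌊√674⌋ = 25.
With m₀=0, d₀=1 and mₖ₊₁ = dₖaₖ − mₖ, dₖ₊₁ = (n − mₖ₊₁²)/dₖ, aₖ₊₁ = ⌊(a₀+mₖ₊₁)/dₖ₊₁⌋:
  k=1: m=25, d=49, a=1
  k=2: m=24, d=2, a=24
  k=3: m=24, d=49, a=1
  k=4: m=25, d=1, a=50
d=1 and a=2a₀=50 at k=4, so the next step gives (m, d) = (25, 49) again — its k=1 value — and the period has length 4.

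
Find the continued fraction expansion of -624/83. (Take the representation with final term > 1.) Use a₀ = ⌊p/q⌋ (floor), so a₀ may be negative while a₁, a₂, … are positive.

[-8; 2, 13, 3]

-624 = -8·83 + 40
83 = 2·40 + 3
40 = 13·3 + 1
3 = 3·1 + 0  (stop)
So -624/83 = [-8; 2, 13, 3].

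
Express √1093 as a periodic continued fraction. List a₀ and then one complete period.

[33; 16, 1, 1, 16, 66]

a₀ = ⌊√1093⌋ = 33.
With m₀=0, d₀=1 and mₖ₊₁ = dₖaₖ − mₖ, dₖ₊₁ = (n − mₖ₊₁²)/dₖ, aₖ₊₁ = ⌊(a₀+mₖ₊₁)/dₖ₊₁⌋:
  k=1: m=33, d=4, a=16
  k=2: m=31, d=33, a=1
  k=3: m=2, d=33, a=1
  k=4: m=31, d=4, a=16
  k=5: m=33, d=1, a=66
d=1 and a=2a₀=66 at k=5, so the next step gives (m, d) = (33, 4) again — its k=1 value — and the period has length 5.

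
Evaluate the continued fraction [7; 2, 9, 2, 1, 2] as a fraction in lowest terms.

1181/158

Using pₖ = aₖpₖ₋₁ + pₖ₋₂ and qₖ = aₖqₖ₋₁ + qₖ₋₂:
  k=0: a=7, p=7, q=1
  k=1: a=2, p=15, q=2
  k=2: a=9, p=142, q=19
  k=3: a=2, p=299, q=40
  k=4: a=1, p=441, q=59
  k=5: a=2, p=1181, q=158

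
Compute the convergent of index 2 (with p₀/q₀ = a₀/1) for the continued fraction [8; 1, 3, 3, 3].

35/4

Using pₖ = aₖpₖ₋₁ + pₖ₋₂, qₖ = aₖqₖ₋₁ + qₖ₋₂ (with p₋₁=1, p₋₂=0, q₋₁=0, q₋₂=1):
  k=0: a=8, p=8, q=1
  k=1: a=1, p=9, q=1
  k=2: a=3, p=35, q=4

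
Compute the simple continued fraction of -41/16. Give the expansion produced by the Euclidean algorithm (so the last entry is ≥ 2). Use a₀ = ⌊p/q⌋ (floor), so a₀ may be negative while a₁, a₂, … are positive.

[-3; 2, 3, 2]

-41 = -3·16 + 7
16 = 2·7 + 2
7 = 3·2 + 1
2 = 2·1 + 0  (stop)
So -41/16 = [-3; 2, 3, 2].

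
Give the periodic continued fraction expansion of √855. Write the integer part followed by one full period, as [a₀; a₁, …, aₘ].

a₀ = ⌊√855⌋ = 29.

[29; 4, 6, 4, 58]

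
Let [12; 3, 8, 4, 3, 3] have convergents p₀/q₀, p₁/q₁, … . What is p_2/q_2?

Using pₖ = aₖpₖ₋₁ + pₖ₋₂, qₖ = aₖqₖ₋₁ + qₖ₋₂ (with p₋₁=1, p₋₂=0, q₋₁=0, q₋₂=1):
  k=0: a=12, p=12, q=1
  k=1: a=3, p=37, q=3
  k=2: a=8, p=308, q=25

308/25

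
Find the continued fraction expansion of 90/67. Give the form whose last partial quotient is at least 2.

90 = 1×67 + 23
67 = 2×23 + 21
23 = 1×21 + 2
21 = 10×2 + 1
2 = 2×1 + 0  (stop)
So 90/67 = [1; 2, 1, 10, 2].

[1; 2, 1, 10, 2]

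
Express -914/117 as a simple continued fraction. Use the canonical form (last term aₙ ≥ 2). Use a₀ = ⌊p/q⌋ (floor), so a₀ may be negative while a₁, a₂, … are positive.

-914 = -8·117 + 22
117 = 5·22 + 7
22 = 3·7 + 1
7 = 7·1 + 0  (stop)
So -914/117 = [-8; 5, 3, 7].

[-8; 5, 3, 7]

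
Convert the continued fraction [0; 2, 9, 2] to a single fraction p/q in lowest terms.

Fold from the inside: start with 2/1.
  9 + 1/2 = 19/2
  2 + 2/19 = 40/19
  0 + 19/40 = 19/40

19/40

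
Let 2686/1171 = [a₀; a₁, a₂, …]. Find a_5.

2686 = 2·1171 + 344   →  a_0 = 2
1171 = 3·344 + 139   →  a_1 = 3
344 = 2·139 + 66   →  a_2 = 2
139 = 2·66 + 7   →  a_3 = 2
66 = 9·7 + 3   →  a_4 = 9
7 = 2·3 + 1   →  a_5 = 2

2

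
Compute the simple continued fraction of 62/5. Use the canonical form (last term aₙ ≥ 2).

62 = 12·5 + 2
5 = 2·2 + 1
2 = 2·1 + 0  (stop)
So 62/5 = [12; 2, 2].

[12; 2, 2]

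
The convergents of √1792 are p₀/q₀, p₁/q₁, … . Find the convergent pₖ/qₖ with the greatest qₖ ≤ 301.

10710/253

√1792 = [42; 3, 84, …] (period length 2).
Convergents:
  p_0/q_0 = 42/1
  p_1/q_1 = 127/3
  p_2/q_2 = 10710/253
  p_3/q_3 = 32257/762
q_2 = 253 ≤ 301 < 762 = q_3, so the answer is 10710/253.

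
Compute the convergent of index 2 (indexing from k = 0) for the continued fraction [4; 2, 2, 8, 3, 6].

Using pₖ = aₖpₖ₋₁ + pₖ₋₂, qₖ = aₖqₖ₋₁ + qₖ₋₂ (with p₋₁=1, p₋₂=0, q₋₁=0, q₋₂=1):
  k=0: a=4, p=4, q=1
  k=1: a=2, p=9, q=2
  k=2: a=2, p=22, q=5

22/5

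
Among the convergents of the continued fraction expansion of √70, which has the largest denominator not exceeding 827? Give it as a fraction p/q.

√70 = [8; 2, 1, 2, 1, 2, 16, …] (period length 6).
Convergents:
  p_0/q_0 = 8/1
  p_1/q_1 = 17/2
  p_2/q_2 = 25/3
  p_3/q_3 = 67/8
  p_4/q_4 = 92/11
  p_5/q_5 = 251/30
  p_6/q_6 = 4108/491
  p_7/q_7 = 8467/1012
q_6 = 491 ≤ 827 < 1012 = q_7, so the answer is 4108/491.

4108/491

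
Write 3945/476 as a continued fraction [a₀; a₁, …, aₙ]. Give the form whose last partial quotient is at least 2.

[8; 3, 2, 9, 3, 2]

3945 = 8·476 + 137
476 = 3·137 + 65
137 = 2·65 + 7
65 = 9·7 + 2
7 = 3·2 + 1
2 = 2·1 + 0  (stop)
So 3945/476 = [8; 3, 2, 9, 3, 2].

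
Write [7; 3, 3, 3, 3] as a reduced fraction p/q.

796/109

Fold from the inside: start with 3/1.
  3 + 1/3 = 10/3
  3 + 3/10 = 33/10
  3 + 10/33 = 109/33
  7 + 33/109 = 796/109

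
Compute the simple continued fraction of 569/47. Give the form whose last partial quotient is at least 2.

[12; 9, 2, 2]

569 = 12*47 + 5
47 = 9*5 + 2
5 = 2*2 + 1
2 = 2*1 + 0  (stop)
So 569/47 = [12; 9, 2, 2].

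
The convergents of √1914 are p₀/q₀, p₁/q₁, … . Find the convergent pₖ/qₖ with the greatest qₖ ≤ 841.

√1914 = [43; 1, 2, 1, 86, …] (period length 4).
Convergents:
  p_0/q_0 = 43/1
  p_1/q_1 = 44/1
  p_2/q_2 = 131/3
  p_3/q_3 = 175/4
  p_4/q_4 = 15181/347
  p_5/q_5 = 15356/351
  p_6/q_6 = 45893/1049
q_5 = 351 ≤ 841 < 1049 = q_6, so the answer is 15356/351.

15356/351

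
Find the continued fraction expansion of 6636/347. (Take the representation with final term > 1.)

[19; 8, 14, 3]

6636 = 19·347 + 43
347 = 8·43 + 3
43 = 14·3 + 1
3 = 3·1 + 0  (stop)
So 6636/347 = [19; 8, 14, 3].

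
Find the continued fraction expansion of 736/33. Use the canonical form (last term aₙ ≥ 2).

736 = 22·33 + 10
33 = 3·10 + 3
10 = 3·3 + 1
3 = 3·1 + 0  (stop)
So 736/33 = [22; 3, 3, 3].

[22; 3, 3, 3]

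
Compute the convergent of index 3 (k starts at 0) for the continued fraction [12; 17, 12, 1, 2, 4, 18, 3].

Using pₖ = aₖpₖ₋₁ + pₖ₋₂, qₖ = aₖqₖ₋₁ + qₖ₋₂ (with p₋₁=1, p₋₂=0, q₋₁=0, q₋₂=1):
  k=0: a=12, p=12, q=1
  k=1: a=17, p=205, q=17
  k=2: a=12, p=2472, q=205
  k=3: a=1, p=2677, q=222

2677/222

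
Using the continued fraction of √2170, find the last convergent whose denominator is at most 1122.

√2170 = [46; 1, 1, 2, 1, 1, 92, …] (period length 6).
Convergents:
  p_0/q_0 = 46/1
  p_1/q_1 = 47/1
  p_2/q_2 = 93/2
  p_3/q_3 = 233/5
  p_4/q_4 = 326/7
  p_5/q_5 = 559/12
  p_6/q_6 = 51754/1111
  p_7/q_7 = 52313/1123
q_6 = 1111 ≤ 1122 < 1123 = q_7, so the answer is 51754/1111.

51754/1111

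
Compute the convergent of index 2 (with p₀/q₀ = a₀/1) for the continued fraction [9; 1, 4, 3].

49/5

Using pₖ = aₖpₖ₋₁ + pₖ₋₂, qₖ = aₖqₖ₋₁ + qₖ₋₂ (with p₋₁=1, p₋₂=0, q₋₁=0, q₋₂=1):
  k=0: a=9, p=9, q=1
  k=1: a=1, p=10, q=1
  k=2: a=4, p=49, q=5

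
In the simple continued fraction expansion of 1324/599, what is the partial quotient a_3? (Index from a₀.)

3

1324 = 2·599 + 126   →  a_0 = 2
599 = 4·126 + 95   →  a_1 = 4
126 = 1·95 + 31   →  a_2 = 1
95 = 3·31 + 2   →  a_3 = 3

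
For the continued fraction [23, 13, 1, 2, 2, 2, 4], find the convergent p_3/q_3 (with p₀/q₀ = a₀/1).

Using pₖ = aₖpₖ₋₁ + pₖ₋₂, qₖ = aₖqₖ₋₁ + qₖ₋₂ (with p₋₁=1, p₋₂=0, q₋₁=0, q₋₂=1):
  k=0: a=23, p=23, q=1
  k=1: a=13, p=300, q=13
  k=2: a=1, p=323, q=14
  k=3: a=2, p=946, q=41

946/41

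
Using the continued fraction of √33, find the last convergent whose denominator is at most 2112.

√33 = [5; 1, 2, 1, 10, …] (period length 4).
Convergents:
  p_0/q_0 = 5/1
  p_1/q_1 = 6/1
  p_2/q_2 = 17/3
  p_3/q_3 = 23/4
  p_4/q_4 = 247/43
  p_5/q_5 = 270/47
  p_6/q_6 = 787/137
  p_7/q_7 = 1057/184
  p_8/q_8 = 11357/1977
  p_9/q_9 = 12414/2161
q_8 = 1977 ≤ 2112 < 2161 = q_9, so the answer is 11357/1977.

11357/1977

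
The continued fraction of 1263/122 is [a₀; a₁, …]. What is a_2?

1263 = 10·122 + 43   →  a_0 = 10
122 = 2·43 + 36   →  a_1 = 2
43 = 1·36 + 7   →  a_2 = 1

1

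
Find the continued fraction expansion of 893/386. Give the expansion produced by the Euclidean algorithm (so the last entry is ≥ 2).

[2; 3, 5, 3, 1, 5]

893 = 2*386 + 121
386 = 3*121 + 23
121 = 5*23 + 6
23 = 3*6 + 5
6 = 1*5 + 1
5 = 5*1 + 0  (stop)
So 893/386 = [2; 3, 5, 3, 1, 5].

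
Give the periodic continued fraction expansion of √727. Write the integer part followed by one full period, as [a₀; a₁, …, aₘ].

a₀ = ⌊√727⌋ = 26.
With m₀=0, d₀=1 and mₖ₊₁ = dₖaₖ − mₖ, dₖ₊₁ = (n − mₖ₊₁²)/dₖ, aₖ₊₁ = ⌊(a₀+mₖ₊₁)/dₖ₊₁⌋:
  k=1: m=26, d=51, a=1
  k=2: m=25, d=2, a=25
  k=3: m=25, d=51, a=1
  k=4: m=26, d=1, a=52
d=1 and a=2a₀=52 at k=4, so the next step gives (m, d) = (26, 51) again — its k=1 value — and the period has length 4.

[26; 1, 25, 1, 52]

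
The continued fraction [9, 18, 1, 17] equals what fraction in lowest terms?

3087/341

Fold from the inside: start with 17/1.
  1 + 1/17 = 18/17
  18 + 17/18 = 341/18
  9 + 18/341 = 3087/341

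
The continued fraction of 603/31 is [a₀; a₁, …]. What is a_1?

603 = 19·31 + 14   →  a_0 = 19
31 = 2·14 + 3   →  a_1 = 2

2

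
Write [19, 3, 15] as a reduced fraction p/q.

Using pₖ = aₖpₖ₋₁ + pₖ₋₂ and qₖ = aₖqₖ₋₁ + qₖ₋₂:
  k=0: a=19, p=19, q=1
  k=1: a=3, p=58, q=3
  k=2: a=15, p=889, q=46

889/46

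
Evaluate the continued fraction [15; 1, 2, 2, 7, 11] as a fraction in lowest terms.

9097/579

Fold from the inside: start with 11/1.
  7 + 1/11 = 78/11
  2 + 11/78 = 167/78
  2 + 78/167 = 412/167
  1 + 167/412 = 579/412
  15 + 412/579 = 9097/579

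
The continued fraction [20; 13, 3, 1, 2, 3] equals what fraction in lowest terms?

9857/491

Fold from the inside: start with 3/1.
  2 + 1/3 = 7/3
  1 + 3/7 = 10/7
  3 + 7/10 = 37/10
  13 + 10/37 = 491/37
  20 + 37/491 = 9857/491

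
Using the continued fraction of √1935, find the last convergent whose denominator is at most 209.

√1935 = [43; 1, 86, …] (period length 2).
Convergents:
  p_0/q_0 = 43/1
  p_1/q_1 = 44/1
  p_2/q_2 = 3827/87
  p_3/q_3 = 3871/88
  p_4/q_4 = 336733/7655
q_3 = 88 ≤ 209 < 7655 = q_4, so the answer is 3871/88.

3871/88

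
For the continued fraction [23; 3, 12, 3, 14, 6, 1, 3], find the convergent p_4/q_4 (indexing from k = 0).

Using pₖ = aₖpₖ₋₁ + pₖ₋₂, qₖ = aₖqₖ₋₁ + qₖ₋₂ (with p₋₁=1, p₋₂=0, q₋₁=0, q₋₂=1):
  k=0: a=23, p=23, q=1
  k=1: a=3, p=70, q=3
  k=2: a=12, p=863, q=37
  k=3: a=3, p=2659, q=114
  k=4: a=14, p=38089, q=1633

38089/1633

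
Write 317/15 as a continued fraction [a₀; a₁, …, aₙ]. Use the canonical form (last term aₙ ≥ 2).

[21; 7, 2]

317 = 21×15 + 2
15 = 7×2 + 1
2 = 2×1 + 0  (stop)
So 317/15 = [21; 7, 2].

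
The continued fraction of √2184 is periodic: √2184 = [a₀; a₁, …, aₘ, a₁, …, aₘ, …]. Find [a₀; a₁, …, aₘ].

[46; 1, 2, 1, 2, 1, 92]

a₀ = ⌊√2184⌋ = 46.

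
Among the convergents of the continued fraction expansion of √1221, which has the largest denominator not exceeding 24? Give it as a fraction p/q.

√1221 = [34; 1, 16, 2, 16, 1, 68, …] (period length 6).
Convergents:
  p_0/q_0 = 34/1
  p_1/q_1 = 35/1
  p_2/q_2 = 594/17
  p_3/q_3 = 1223/35
q_2 = 17 ≤ 24 < 35 = q_3, so the answer is 594/17.

594/17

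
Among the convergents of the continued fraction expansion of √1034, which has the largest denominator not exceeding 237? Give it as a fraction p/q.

√1034 = [32; 6, 2, 2, 2, 6, 64, …] (period length 6).
Convergents:
  p_0/q_0 = 32/1
  p_1/q_1 = 193/6
  p_2/q_2 = 418/13
  p_3/q_3 = 1029/32
  p_4/q_4 = 2476/77
  p_5/q_5 = 15885/494
q_4 = 77 ≤ 237 < 494 = q_5, so the answer is 2476/77.

2476/77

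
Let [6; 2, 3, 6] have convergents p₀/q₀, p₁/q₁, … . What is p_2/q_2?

45/7

Using pₖ = aₖpₖ₋₁ + pₖ₋₂, qₖ = aₖqₖ₋₁ + qₖ₋₂ (with p₋₁=1, p₋₂=0, q₋₁=0, q₋₂=1):
  k=0: a=6, p=6, q=1
  k=1: a=2, p=13, q=2
  k=2: a=3, p=45, q=7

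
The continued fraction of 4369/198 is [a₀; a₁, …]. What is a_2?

4

4369 = 22·198 + 13   →  a_0 = 22
198 = 15·13 + 3   →  a_1 = 15
13 = 4·3 + 1   →  a_2 = 4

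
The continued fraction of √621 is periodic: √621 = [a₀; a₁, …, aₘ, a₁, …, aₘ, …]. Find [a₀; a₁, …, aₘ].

a₀ = ⌊√621⌋ = 24.
With m₀=0, d₀=1 and mₖ₊₁ = dₖaₖ − mₖ, dₖ₊₁ = (n − mₖ₊₁²)/dₖ, aₖ₊₁ = ⌊(a₀+mₖ₊₁)/dₖ₊₁⌋:
  k=1: m=24, d=45, a=1
  k=2: m=21, d=4, a=11
  k=3: m=23, d=23, a=2
  k=4: m=23, d=4, a=11
  k=5: m=21, d=45, a=1
  k=6: m=24, d=1, a=48
d=1 and a=2a₀=48 at k=6, so the next step gives (m, d) = (24, 45) again — its k=1 value — and the period has length 6.

[24; 1, 11, 2, 11, 1, 48]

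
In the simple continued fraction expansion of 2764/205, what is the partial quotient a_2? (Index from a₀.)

14

2764 = 13·205 + 99   →  a_0 = 13
205 = 2·99 + 7   →  a_1 = 2
99 = 14·7 + 1   →  a_2 = 14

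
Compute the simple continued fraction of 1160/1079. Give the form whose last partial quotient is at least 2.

[1; 13, 3, 8, 1, 2]

1160 = 1·1079 + 81
1079 = 13·81 + 26
81 = 3·26 + 3
26 = 8·3 + 2
3 = 1·2 + 1
2 = 2·1 + 0  (stop)
So 1160/1079 = [1; 13, 3, 8, 1, 2].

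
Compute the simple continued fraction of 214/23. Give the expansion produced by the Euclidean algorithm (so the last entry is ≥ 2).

214 = 9·23 + 7
23 = 3·7 + 2
7 = 3·2 + 1
2 = 2·1 + 0  (stop)
So 214/23 = [9; 3, 3, 2].

[9; 3, 3, 2]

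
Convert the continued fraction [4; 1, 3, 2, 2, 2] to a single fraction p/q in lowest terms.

Using pₖ = aₖpₖ₋₁ + pₖ₋₂ and qₖ = aₖqₖ₋₁ + qₖ₋₂:
  k=0: a=4, p=4, q=1
  k=1: a=1, p=5, q=1
  k=2: a=3, p=19, q=4
  k=3: a=2, p=43, q=9
  k=4: a=2, p=105, q=22
  k=5: a=2, p=253, q=53

253/53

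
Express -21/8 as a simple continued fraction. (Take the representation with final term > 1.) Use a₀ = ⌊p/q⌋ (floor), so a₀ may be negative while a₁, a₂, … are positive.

-21 = -3·8 + 3
8 = 2·3 + 2
3 = 1·2 + 1
2 = 2·1 + 0  (stop)
So -21/8 = [-3; 2, 1, 2].

[-3; 2, 1, 2]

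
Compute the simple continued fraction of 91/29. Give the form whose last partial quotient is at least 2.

[3; 7, 4]

91 = 3·29 + 4
29 = 7·4 + 1
4 = 4·1 + 0  (stop)
So 91/29 = [3; 7, 4].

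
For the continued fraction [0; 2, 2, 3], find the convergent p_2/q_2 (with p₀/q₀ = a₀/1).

Using pₖ = aₖpₖ₋₁ + pₖ₋₂, qₖ = aₖqₖ₋₁ + qₖ₋₂ (with p₋₁=1, p₋₂=0, q₋₁=0, q₋₂=1):
  k=0: a=0, p=0, q=1
  k=1: a=2, p=1, q=2
  k=2: a=2, p=2, q=5

2/5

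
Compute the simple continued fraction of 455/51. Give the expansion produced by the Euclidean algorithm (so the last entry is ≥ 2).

455 = 8×51 + 47
51 = 1×47 + 4
47 = 11×4 + 3
4 = 1×3 + 1
3 = 3×1 + 0  (stop)
So 455/51 = [8; 1, 11, 1, 3].

[8; 1, 11, 1, 3]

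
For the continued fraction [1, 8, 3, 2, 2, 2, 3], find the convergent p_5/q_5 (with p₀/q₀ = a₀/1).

381/340

Using pₖ = aₖpₖ₋₁ + pₖ₋₂, qₖ = aₖqₖ₋₁ + qₖ₋₂ (with p₋₁=1, p₋₂=0, q₋₁=0, q₋₂=1):
  k=0: a=1, p=1, q=1
  k=1: a=8, p=9, q=8
  k=2: a=3, p=28, q=25
  k=3: a=2, p=65, q=58
  k=4: a=2, p=158, q=141
  k=5: a=2, p=381, q=340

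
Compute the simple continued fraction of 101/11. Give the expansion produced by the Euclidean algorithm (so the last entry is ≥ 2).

[9; 5, 2]

101 = 9*11 + 2
11 = 5*2 + 1
2 = 2*1 + 0  (stop)
So 101/11 = [9; 5, 2].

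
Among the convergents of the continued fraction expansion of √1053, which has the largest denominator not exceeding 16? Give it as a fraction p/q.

√1053 = [32; 2, 4, 2, 64, …] (period length 4).
Convergents:
  p_0/q_0 = 32/1
  p_1/q_1 = 65/2
  p_2/q_2 = 292/9
  p_3/q_3 = 649/20
q_2 = 9 ≤ 16 < 20 = q_3, so the answer is 292/9.

292/9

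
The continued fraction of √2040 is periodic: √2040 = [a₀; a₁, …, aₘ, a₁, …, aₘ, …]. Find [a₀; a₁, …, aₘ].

a₀ = ⌊√2040⌋ = 45.
With m₀=0, d₀=1 and mₖ₊₁ = dₖaₖ − mₖ, dₖ₊₁ = (n − mₖ₊₁²)/dₖ, aₖ₊₁ = ⌊(a₀+mₖ₊₁)/dₖ₊₁⌋:
  k=1: m=45, d=15, a=6
  k=2: m=45, d=1, a=90
d=1 and a=2a₀=90 at k=2, so the next step gives (m, d) = (45, 15) again — its k=1 value — and the period has length 2.

[45; 6, 90]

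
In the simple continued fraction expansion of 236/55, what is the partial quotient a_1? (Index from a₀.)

3

236 = 4·55 + 16   →  a_0 = 4
55 = 3·16 + 7   →  a_1 = 3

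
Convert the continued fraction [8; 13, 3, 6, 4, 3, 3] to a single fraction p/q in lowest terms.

91079/11279

Using pₖ = aₖpₖ₋₁ + pₖ₋₂ and qₖ = aₖqₖ₋₁ + qₖ₋₂:
  k=0: a=8, p=8, q=1
  k=1: a=13, p=105, q=13
  k=2: a=3, p=323, q=40
  k=3: a=6, p=2043, q=253
  k=4: a=4, p=8495, q=1052
  k=5: a=3, p=27528, q=3409
  k=6: a=3, p=91079, q=11279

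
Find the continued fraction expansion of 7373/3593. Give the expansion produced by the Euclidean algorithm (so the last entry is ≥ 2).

[2; 19, 4, 1, 2, 13]

7373 = 2·3593 + 187
3593 = 19·187 + 40
187 = 4·40 + 27
40 = 1·27 + 13
27 = 2·13 + 1
13 = 13·1 + 0  (stop)
So 7373/3593 = [2; 19, 4, 1, 2, 13].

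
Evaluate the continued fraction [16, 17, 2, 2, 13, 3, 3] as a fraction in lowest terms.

Fold from the inside: start with 3/1.
  3 + 1/3 = 10/3
  13 + 3/10 = 133/10
  2 + 10/133 = 276/133
  2 + 133/276 = 685/276
  17 + 276/685 = 11921/685
  16 + 685/11921 = 191421/11921

191421/11921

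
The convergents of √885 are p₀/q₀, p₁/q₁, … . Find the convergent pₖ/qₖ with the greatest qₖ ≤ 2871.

√885 = [29; 1, 2, 1, 58, …] (period length 4).
Convergents:
  p_0/q_0 = 29/1
  p_1/q_1 = 30/1
  p_2/q_2 = 89/3
  p_3/q_3 = 119/4
  p_4/q_4 = 6991/235
  p_5/q_5 = 7110/239
  p_6/q_6 = 21211/713
  p_7/q_7 = 28321/952
  p_8/q_8 = 1663829/55929
q_7 = 952 ≤ 2871 < 55929 = q_8, so the answer is 28321/952.

28321/952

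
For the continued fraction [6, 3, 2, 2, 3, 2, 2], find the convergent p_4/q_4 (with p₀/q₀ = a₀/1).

Using pₖ = aₖpₖ₋₁ + pₖ₋₂, qₖ = aₖqₖ₋₁ + qₖ₋₂ (with p₋₁=1, p₋₂=0, q₋₁=0, q₋₂=1):
  k=0: a=6, p=6, q=1
  k=1: a=3, p=19, q=3
  k=2: a=2, p=44, q=7
  k=3: a=2, p=107, q=17
  k=4: a=3, p=365, q=58

365/58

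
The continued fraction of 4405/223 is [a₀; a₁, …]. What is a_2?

4405 = 19·223 + 168   →  a_0 = 19
223 = 1·168 + 55   →  a_1 = 1
168 = 3·55 + 3   →  a_2 = 3

3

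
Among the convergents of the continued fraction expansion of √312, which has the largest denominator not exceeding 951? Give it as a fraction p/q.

5617/318

√312 = [17; 1, 1, 1, 34, …] (period length 4).
Convergents:
  p_0/q_0 = 17/1
  p_1/q_1 = 18/1
  p_2/q_2 = 35/2
  p_3/q_3 = 53/3
  p_4/q_4 = 1837/104
  p_5/q_5 = 1890/107
  p_6/q_6 = 3727/211
  p_7/q_7 = 5617/318
  p_8/q_8 = 194705/11023
q_7 = 318 ≤ 951 < 11023 = q_8, so the answer is 5617/318.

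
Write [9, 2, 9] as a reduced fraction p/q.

180/19

Fold from the inside: start with 9/1.
  2 + 1/9 = 19/9
  9 + 9/19 = 180/19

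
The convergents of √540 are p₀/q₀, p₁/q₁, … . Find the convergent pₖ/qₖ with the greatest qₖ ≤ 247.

√540 = [23; 4, 4, 1, 10, 1, 4, 4, 46, …] (period length 8).
Convergents:
  p_0/q_0 = 23/1
  p_1/q_1 = 93/4
  p_2/q_2 = 395/17
  p_3/q_3 = 488/21
  p_4/q_4 = 5275/227
  p_5/q_5 = 5763/248
q_4 = 227 ≤ 247 < 248 = q_5, so the answer is 5275/227.

5275/227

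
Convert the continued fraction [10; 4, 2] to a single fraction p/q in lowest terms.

92/9

Fold from the inside: start with 2/1.
  4 + 1/2 = 9/2
  10 + 2/9 = 92/9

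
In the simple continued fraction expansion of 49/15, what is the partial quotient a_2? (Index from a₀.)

1

49 = 3·15 + 4   →  a_0 = 3
15 = 3·4 + 3   →  a_1 = 3
4 = 1·3 + 1   →  a_2 = 1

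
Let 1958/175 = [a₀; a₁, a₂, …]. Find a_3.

1958 = 11·175 + 33   →  a_0 = 11
175 = 5·33 + 10   →  a_1 = 5
33 = 3·10 + 3   →  a_2 = 3
10 = 3·3 + 1   →  a_3 = 3

3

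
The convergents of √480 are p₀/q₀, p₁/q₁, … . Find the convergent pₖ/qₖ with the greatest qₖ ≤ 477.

√480 = [21; 1, 9, 1, 42, …] (period length 4).
Convergents:
  p_0/q_0 = 21/1
  p_1/q_1 = 22/1
  p_2/q_2 = 219/10
  p_3/q_3 = 241/11
  p_4/q_4 = 10341/472
  p_5/q_5 = 10582/483
q_4 = 472 ≤ 477 < 483 = q_5, so the answer is 10341/472.

10341/472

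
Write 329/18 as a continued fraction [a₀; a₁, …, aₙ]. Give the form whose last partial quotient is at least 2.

329 = 18·18 + 5
18 = 3·5 + 3
5 = 1·3 + 2
3 = 1·2 + 1
2 = 2·1 + 0  (stop)
So 329/18 = [18; 3, 1, 1, 2].

[18; 3, 1, 1, 2]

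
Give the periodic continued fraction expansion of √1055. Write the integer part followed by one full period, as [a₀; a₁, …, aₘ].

[32; 2, 12, 2, 64]

a₀ = ⌊√1055⌋ = 32.
With m₀=0, d₀=1 and mₖ₊₁ = dₖaₖ − mₖ, dₖ₊₁ = (n − mₖ₊₁²)/dₖ, aₖ₊₁ = ⌊(a₀+mₖ₊₁)/dₖ₊₁⌋:
  k=1: m=32, d=31, a=2
  k=2: m=30, d=5, a=12
  k=3: m=30, d=31, a=2
  k=4: m=32, d=1, a=64
d=1 and a=2a₀=64 at k=4, so the next step gives (m, d) = (32, 31) again — its k=1 value — and the period has length 4.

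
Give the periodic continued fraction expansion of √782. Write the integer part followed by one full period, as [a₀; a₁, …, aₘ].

[27; 1, 26, 1, 54]

a₀ = ⌊√782⌋ = 27.
With m₀=0, d₀=1 and mₖ₊₁ = dₖaₖ − mₖ, dₖ₊₁ = (n − mₖ₊₁²)/dₖ, aₖ₊₁ = ⌊(a₀+mₖ₊₁)/dₖ₊₁⌋:
  k=1: m=27, d=53, a=1
  k=2: m=26, d=2, a=26
  k=3: m=26, d=53, a=1
  k=4: m=27, d=1, a=54
d=1 and a=2a₀=54 at k=4, so the next step gives (m, d) = (27, 53) again — its k=1 value — and the period has length 4.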